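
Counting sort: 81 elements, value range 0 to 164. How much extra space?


n = 81 (output array)
k = 165 (count array for 165 distinct values)
Extra space = 81 + 165 = 246


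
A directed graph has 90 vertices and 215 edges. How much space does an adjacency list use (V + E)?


Adjacency list: one list head per vertex + one entry per edge
Vertex heads: 90
Edge entries: 215
Total = 90 + 215 = 305


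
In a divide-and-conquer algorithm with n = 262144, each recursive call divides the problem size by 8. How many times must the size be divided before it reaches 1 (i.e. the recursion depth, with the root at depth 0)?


Number of divisions = log_8(262144)
Sizes: 262144 -> 32768 -> 4096 -> 512 -> 64 -> 8 -> 1 (6 divisions)
Recursion depth = 6


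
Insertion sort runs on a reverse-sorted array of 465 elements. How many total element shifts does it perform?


Sum of shifts = 1 + 2 + 3 + ... + 464
= 465 * 464 / 2
= 215760 / 2
= 107880


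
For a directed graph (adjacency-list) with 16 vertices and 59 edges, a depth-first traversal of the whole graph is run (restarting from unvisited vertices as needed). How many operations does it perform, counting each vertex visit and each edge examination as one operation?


A full DFS traversal visits each vertex once and examines each edge once.
V = 16
E = 59
Sum = 16 + 59 = 75


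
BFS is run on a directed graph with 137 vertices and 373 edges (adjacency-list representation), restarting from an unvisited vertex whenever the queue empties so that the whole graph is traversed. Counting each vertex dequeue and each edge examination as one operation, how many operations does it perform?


A full BFS traversal dequeues each vertex exactly once and examines each directed edge exactly once.
V = 137 (vertex processing cost)
E = 373 (edge examination cost)
Total operations proportional to V + E = 137 + 373 = 510


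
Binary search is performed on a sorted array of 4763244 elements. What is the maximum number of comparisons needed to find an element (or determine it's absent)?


Binary search halves the search space each comparison:
  Step 1: search space = 4763244 -> 2381622
  Step 2: search space = 2381622 -> 1190811
  Step 3: search space = 1190811 -> 595405
  Step 4: search space = 595405 -> 297702
  Step 5: search space = 297702 -> 148851
  Step 6: search space = 148851 -> 74425
  Step 7: search space = 74425 -> 37212
  Step 8: search space = 37212 -> 18606
  Step 9: search space = 18606 -> 9303
  Step 10: search space = 9303 -> 4651
  Step 11: search space = 4651 -> 2325
  Step 12: search space = 2325 -> 1162
  Step 13: search space = 1162 -> 581
  Step 14: search space = 581 -> 290
  Step 15: search space = 290 -> 145
  Step 16: search space = 145 -> 72
  Step 17: search space = 72 -> 36
  Step 18: search space = 36 -> 18
  Step 19: search space = 18 -> 9
  Step 20: search space = 9 -> 4
  Step 21: search space = 4 -> 2
  Step 22: search space = 2 -> 1
  Step 23: search space = 1 (final check)
Maximum comparisons = floor(log2(4763244)) + 1 = 22 + 1 = 23


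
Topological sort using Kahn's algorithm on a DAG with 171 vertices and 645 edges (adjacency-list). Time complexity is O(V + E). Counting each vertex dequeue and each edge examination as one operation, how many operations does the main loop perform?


Kahn's algorithm:
  1. Compute in-degrees: O(V + E)
  2. Process queue: each vertex dequeued once (O(V))
     each edge examined once (O(E))
Total = V + E = 171 + 645 = 816


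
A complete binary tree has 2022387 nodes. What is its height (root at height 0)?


In a complete binary tree, level k holds nodes 2^k .. 2^(k+1)-1 (1-indexed).
Height = floor(log2(n)) = floor(log2(2022387)) = 20
Check: 2^20 = 1048576 <= 2022387 < 2097152 = 2^21


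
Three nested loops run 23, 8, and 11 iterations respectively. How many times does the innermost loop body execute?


Loop 1 (outermost): 23 iterations
Loop 2 (middle): 8 iterations per outer
Loop 3 (innermost): 11 iterations per middle
Total = 23 * 8 * 11 = 2024


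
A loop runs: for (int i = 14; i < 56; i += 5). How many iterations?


Loop starts at i = 14, increments by 5, stops when i >= 56.
Number of iterations = ceil((56 - 14) / 5)
= ceil(42 / 5)
= 9


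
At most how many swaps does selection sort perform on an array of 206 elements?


Each of the 205 passes places one element in its final position.
Pass 1: swap minimum into position 0
Pass 2: swap minimum of remaining into position 1
...
Pass 205: last two elements, one swap
Maximum swaps = 206 - 1 = 205


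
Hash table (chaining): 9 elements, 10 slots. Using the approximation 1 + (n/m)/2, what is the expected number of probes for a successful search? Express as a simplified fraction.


Computing expected probes:
alpha = 9/10
= 1 + alpha/2
= 1 + 9/(2*10)
= (2*10 + 9) / (2*10)
= 29/20


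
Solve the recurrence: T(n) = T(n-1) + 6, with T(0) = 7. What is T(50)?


Unrolling the recurrence:
T(50) = T(49) + 6
       = T(48) + 6 + 6
       = T(47) + 6*3
       ...
       = T(0) + 6*50
       = 7 + 300 = 307


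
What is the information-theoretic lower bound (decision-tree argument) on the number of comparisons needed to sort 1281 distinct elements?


A binary decision tree of height h has at most 2^h leaves and needs at least n! of them, so h >= ceil(log2(n!)).
1281! is far too large to multiply out, so use Stirling's series:
  ln(n!) ~ n ln n - n + (1/2) ln(2 pi n) + 1/(12n)  (error below 1/(360 n^3), negligible here)
  ln(1281) = 7.1553963
  n ln n = 1281 * 7.1553963 = 9166.0627
  (1/2) ln(2 pi * 1281) = (1/2) ln(8048.7604) = 4.4966
  1/(12*1281) = 0.0001
  ln(1281!) ~ 9166.0627 - 1281 + 4.4966 + 0.0001 = 7889.5594
Convert to base 2: log2(1281!) = 7889.5594 / ln 2 = 7889.5594 / 0.69314718 = 11382.2282
ceil(11382.2282) = 11383


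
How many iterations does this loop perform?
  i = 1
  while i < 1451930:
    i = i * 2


The loop variable doubles each iteration:
i = 1 -> 2 -> 4 -> 8 -> 16 -> 32 -> 64 -> 128 -> 256 -> 512 -> 1024 -> 2048 -> 4096 -> 8192 -> 16384 -> 32768 -> 65536 -> 131072 -> 262144 -> 524288 -> 1048576 -> 2097152 (stop, 2097152 >= 1451930)
Number of doublings = ceil(log2(1451930)) = 21


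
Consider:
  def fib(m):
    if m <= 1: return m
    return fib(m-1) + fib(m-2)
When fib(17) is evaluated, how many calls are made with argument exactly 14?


Let N(m) = number of times fib(m) is called while evaluating fib(17).
N(17) = 1 (the initial call).
N(16) = 1 (only fib(17) calls it).
For 1 <= m <= 15: fib(m) is called by fib(m+1) and fib(m+2), so
  N(m) = N(m+1) + N(m+2).
fib(0) is called only by fib(2), so N(0) = N(2).
Walk down from m=17:
  N(17)=1, N(16)=1, N(15)=2, N(14)=3
N(14) = 3


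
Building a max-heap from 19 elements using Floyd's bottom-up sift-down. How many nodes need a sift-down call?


In a heap of 19 elements (0-indexed array):
  Last element index: 18
  Parent of last element: floor((18 - 1) / 2) = 8
  Internal nodes: indices 0 to 8
  Count = floor(19/2) = 9


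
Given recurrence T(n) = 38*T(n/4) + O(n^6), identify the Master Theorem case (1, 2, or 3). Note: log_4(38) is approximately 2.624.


Master Theorem parameters: a=38, b=4, c=6
log_b(a) = 2.624
Compare b^c with a: 4^6 = 4096 > 38, so c > log_b(a).
Comparing c=6 vs log_b(a)=2.624:
6 > 2.624 => Case 3
Result: T(n) = O(n^6)
Master Theorem case = 3


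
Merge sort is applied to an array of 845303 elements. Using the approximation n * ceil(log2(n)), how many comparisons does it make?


Merge sort divides the array into halves recursively.
Number of levels = ceil(log2(845303)) = 20
At each level, approximately n = 845303 comparisons are needed for merging.
Total comparisons ~ n * ceil(log2(n)) = 845303 * 20 = 16906060


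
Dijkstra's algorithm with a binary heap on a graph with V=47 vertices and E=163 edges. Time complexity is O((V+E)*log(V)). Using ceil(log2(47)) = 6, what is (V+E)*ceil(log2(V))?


Dijkstra with a binary heap: each vertex is extracted once, each edge may relax once.
Each heap operation costs O(log V).
V + E = 47 + 163 = 210
ceil(log2(47)) = 6 (since 2^5 = 32 < 47 <= 64 = 2^6)
Total heap work = (V+E) * ceil(log2(V)) = 210 * 6 = 1260


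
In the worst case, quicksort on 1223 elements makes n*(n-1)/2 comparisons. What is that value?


Sum of comparisons per partition:
1222 + 1221 + ... + 1 + 0
= 1223 * (1223 - 1) / 2
= 1223 * 1222 / 2
= 747253


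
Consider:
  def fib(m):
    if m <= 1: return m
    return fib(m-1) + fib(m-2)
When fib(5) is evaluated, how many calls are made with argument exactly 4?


Let N(m) = number of times fib(m) is called while evaluating fib(5).
N(5) = 1 (the initial call).
N(4) = 1 (only fib(5) calls it).
For 1 <= m <= 3: fib(m) is called by fib(m+1) and fib(m+2), so
  N(m) = N(m+1) + N(m+2).
fib(0) is called only by fib(2), so N(0) = N(2).
Walk down from m=5:
  N(5)=1, N(4)=1
N(4) = 1


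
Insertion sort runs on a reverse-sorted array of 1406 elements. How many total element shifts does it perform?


Sum of shifts = 1 + 2 + 3 + ... + 1405
= 1406 * 1405 / 2
= 1975430 / 2
= 987715


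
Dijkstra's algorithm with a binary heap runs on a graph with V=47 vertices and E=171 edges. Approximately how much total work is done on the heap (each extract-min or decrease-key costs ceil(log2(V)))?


Dijkstra with a binary heap: each vertex is extracted once, each edge may relax once.
Each heap operation costs O(log V).
V + E = 47 + 171 = 218
ceil(log2(47)) = 6 (since 2^5 = 32 < 47 <= 64 = 2^6)
Total heap work = (V+E) * ceil(log2(V)) = 218 * 6 = 1308


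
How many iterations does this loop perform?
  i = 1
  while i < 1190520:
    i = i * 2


The loop variable doubles each iteration:
i = 1 -> 2 -> 4 -> 8 -> 16 -> 32 -> 64 -> 128 -> 256 -> 512 -> 1024 -> 2048 -> 4096 -> 8192 -> 16384 -> 32768 -> 65536 -> 131072 -> 262144 -> 524288 -> 1048576 -> 2097152 (stop, 2097152 >= 1190520)
Number of doublings = ceil(log2(1190520)) = 21


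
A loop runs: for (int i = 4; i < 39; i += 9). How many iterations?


Loop starts at i = 4, increments by 9, stops when i >= 39.
Number of iterations = ceil((39 - 4) / 9)
= ceil(35 / 9)
= 4


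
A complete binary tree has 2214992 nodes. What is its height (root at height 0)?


In a complete binary tree, level k holds nodes 2^k .. 2^(k+1)-1 (1-indexed).
Height = floor(log2(n)) = floor(log2(2214992)) = 21
Check: 2^21 = 2097152 <= 2214992 < 4194304 = 2^22


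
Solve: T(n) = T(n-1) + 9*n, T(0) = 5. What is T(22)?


Expanding the recurrence:
T(22) = T(21) + 9*22
       = T(20) + 9*21 + 9*22
       ...
       = T(0) + 9*(1 + 2 + ... + 22)
       = 5 + 9 * 22*23/2
       = 5 + 9 * 253
       = 5 + 2277 = 2282


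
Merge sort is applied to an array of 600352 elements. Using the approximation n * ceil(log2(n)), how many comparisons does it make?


Merge sort divides the array into halves recursively.
Number of levels = ceil(log2(600352)) = 20
At each level, approximately n = 600352 comparisons are needed for merging.
Total comparisons ~ n * ceil(log2(n)) = 600352 * 20 = 12007040


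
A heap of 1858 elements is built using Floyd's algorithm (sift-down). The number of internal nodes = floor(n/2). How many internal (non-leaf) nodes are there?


Leaf nodes occupy roughly half the array.
Sift-down is called for each internal node, starting from the last one.
Internal nodes = floor(n/2) = floor(1858/2) = 929


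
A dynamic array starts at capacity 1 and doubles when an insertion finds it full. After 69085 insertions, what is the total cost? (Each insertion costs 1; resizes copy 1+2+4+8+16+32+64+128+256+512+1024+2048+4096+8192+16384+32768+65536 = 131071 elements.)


Insertion cost: 69085 (one per element)
Resizes occur just before inserting elements 2, 3, 5, 9, ...
Elements copied at each resize: 1 + 2 + 4 + 8 + 16 + 32 + 64 + 128 + 256 + 512 + 1024 + 2048 + 4096 + 8192 + 16384 + 32768 + 65536
Sum of copies = 131071 (geometric series: 2^k - 1)
Total = 69085 + 131071 = 200156


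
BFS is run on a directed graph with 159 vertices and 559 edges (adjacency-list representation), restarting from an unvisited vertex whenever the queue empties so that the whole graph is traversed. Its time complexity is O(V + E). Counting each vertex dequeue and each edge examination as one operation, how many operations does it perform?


A full BFS traversal dequeues each vertex exactly once and examines each directed edge exactly once.
V = 159 (vertex processing cost)
E = 559 (edge examination cost)
Total operations proportional to V + E = 159 + 559 = 718


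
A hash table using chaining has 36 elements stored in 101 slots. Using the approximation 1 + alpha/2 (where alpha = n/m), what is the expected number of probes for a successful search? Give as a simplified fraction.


Load factor alpha = n/m = 36/101
Expected probes = 1 + alpha/2 = 1 + 36/(2*101)
= 1 + 36/202
= 202/202 + 36/202
= 238/202
Simplify: 119/101


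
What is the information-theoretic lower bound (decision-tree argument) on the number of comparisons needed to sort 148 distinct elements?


A binary decision tree of height h has at most 2^h leaves and needs at least n! of them, so h >= ceil(log2(n!)).
148! is far too large to multiply out, so use Stirling's series:
  ln(n!) ~ n ln n - n + (1/2) ln(2 pi n) + 1/(12n)  (error below 1/(360 n^3), negligible here)
  ln(148) = 4.9972123
  n ln n = 148 * 4.9972123 = 739.5874
  (1/2) ln(2 pi * 148) = (1/2) ln(929.9114) = 3.4175
  1/(12*148) = 0.0006
  ln(148!) ~ 739.5874 - 148 + 3.4175 + 0.0006 = 595.0055
Convert to base 2: log2(148!) = 595.0055 / ln 2 = 595.0055 / 0.69314718 = 858.4115
ceil(858.4115) = 859


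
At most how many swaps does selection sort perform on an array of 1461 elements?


Each of the 1460 passes places one element in its final position.
Pass 1: swap minimum into position 0
Pass 2: swap minimum of remaining into position 1
...
Pass 1460: last two elements, one swap
Maximum swaps = 1461 - 1 = 1460


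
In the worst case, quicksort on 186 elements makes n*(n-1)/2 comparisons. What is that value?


Sum of comparisons per partition:
185 + 184 + ... + 1 + 0
= 186 * (186 - 1) / 2
= 186 * 185 / 2
= 17205


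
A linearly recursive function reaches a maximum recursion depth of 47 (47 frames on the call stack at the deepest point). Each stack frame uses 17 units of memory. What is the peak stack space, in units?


Maximum recursion depth = 47 frames
Memory per frame = 17 units
Total stack space = depth * frame_size
= 47 * 17 = 799


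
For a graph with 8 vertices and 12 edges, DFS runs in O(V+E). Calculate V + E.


A full DFS traversal visits each vertex once and examines each edge once.
V = 8
E = 12
Sum = 8 + 12 = 20


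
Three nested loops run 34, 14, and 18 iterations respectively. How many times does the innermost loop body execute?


Loop 1 (outermost): 34 iterations
Loop 2 (middle): 14 iterations per outer
Loop 3 (innermost): 18 iterations per middle
Total = 34 * 14 * 18 = 8568


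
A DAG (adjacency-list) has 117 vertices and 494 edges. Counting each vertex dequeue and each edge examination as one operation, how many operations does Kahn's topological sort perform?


V = 117 (vertex processing)
E = 494 (edge processing)
V + E = 117 + 494 = 611


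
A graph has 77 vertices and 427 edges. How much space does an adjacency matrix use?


Adjacency matrix: V x V grid of entries
Space = V^2 = 77^2 = 77 * 77 = 5929


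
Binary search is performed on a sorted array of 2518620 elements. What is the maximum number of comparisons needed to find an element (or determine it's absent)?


Binary search halves the search space each comparison:
  Step 1: search space = 2518620 -> 1259310
  Step 2: search space = 1259310 -> 629655
  Step 3: search space = 629655 -> 314827
  Step 4: search space = 314827 -> 157413
  Step 5: search space = 157413 -> 78706
  Step 6: search space = 78706 -> 39353
  Step 7: search space = 39353 -> 19676
  Step 8: search space = 19676 -> 9838
  Step 9: search space = 9838 -> 4919
  Step 10: search space = 4919 -> 2459
  Step 11: search space = 2459 -> 1229
  Step 12: search space = 1229 -> 614
  Step 13: search space = 614 -> 307
  Step 14: search space = 307 -> 153
  Step 15: search space = 153 -> 76
  Step 16: search space = 76 -> 38
  Step 17: search space = 38 -> 19
  Step 18: search space = 19 -> 9
  Step 19: search space = 9 -> 4
  Step 20: search space = 4 -> 2
  Step 21: search space = 2 -> 1
  Step 22: search space = 1 (final check)
Maximum comparisons = floor(log2(2518620)) + 1 = 21 + 1 = 22


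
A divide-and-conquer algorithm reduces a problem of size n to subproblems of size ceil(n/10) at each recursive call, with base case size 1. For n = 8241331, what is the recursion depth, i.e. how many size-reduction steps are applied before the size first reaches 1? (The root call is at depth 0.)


Each step divides the size by 10 (rounding up); after k steps the size is ceil(n/10^k), which equals 1 exactly when 10^k >= n.
So the depth is the smallest k with 10^k >= 8241331, i.e. ceil(log_10(8241331)).
10^6 = 1000000 < 8241331 <= 10000000 = 10^7
Recursion depth = 7


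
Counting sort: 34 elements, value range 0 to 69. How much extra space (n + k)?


n = 34 (output array)
k = 70 (count array for 70 distinct values)
Extra space = 34 + 70 = 104


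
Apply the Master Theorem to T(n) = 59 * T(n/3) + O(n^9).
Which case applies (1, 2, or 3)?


The Master Theorem: T(n) = a*T(n/b) + O(n^c)
  a = 59, b = 3, c = 9
log_b(a) = log_3(59) ~ 3.712
Compare b^c with a: 3^9 = 19683 > 59, so c > log_b(a).
Since c > log_b(a), Case 3 applies.
T(n) = O(n^9)
Master Theorem case = 3


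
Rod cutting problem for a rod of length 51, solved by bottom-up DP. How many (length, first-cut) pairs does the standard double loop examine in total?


For each subproblem length i = 1..51, the inner loop considers i possible first cuts.
Total = 1 + 2 + ... + 51
= 51*(51+1)/2
= 51*52/2 = 1326


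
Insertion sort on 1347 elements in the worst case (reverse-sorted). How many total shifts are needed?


In the worst case (reverse-sorted), each element shifts past all previous:
  Element 1: 1 shifts
  Element 2: 2 shifts
  Element 3: 3 shifts
  Element 4: 4 shifts
  Element 5: 5 shifts
  ...
  Element 1346: 1346 shifts
Total = 1 + 2 + ... + 1346
= 1347*(1347-1)/2 = 906531


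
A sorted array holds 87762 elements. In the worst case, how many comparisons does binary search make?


Halving sequence: 87762 -> 43881 -> 21940 -> 10970 -> 5485 -> 2742 -> 1371 -> 685 -> 342 -> 171 -> 85 -> 42 -> 21 -> 10 -> 5 -> 2 -> 1
Number of halvings = 16
Max comparisons = 16 + 1 = 17


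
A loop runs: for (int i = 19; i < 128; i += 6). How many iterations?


Loop starts at i = 19, increments by 6, stops when i >= 128.
Number of iterations = ceil((128 - 19) / 6)
= ceil(109 / 6)
= 19


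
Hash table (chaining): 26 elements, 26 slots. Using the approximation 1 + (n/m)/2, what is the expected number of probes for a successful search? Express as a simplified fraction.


Computing expected probes:
alpha = 26/26
= 1 + alpha/2
= 1 + 26/(2*26)
= (2*26 + 26) / (2*26)
= 78/52 = 3/2


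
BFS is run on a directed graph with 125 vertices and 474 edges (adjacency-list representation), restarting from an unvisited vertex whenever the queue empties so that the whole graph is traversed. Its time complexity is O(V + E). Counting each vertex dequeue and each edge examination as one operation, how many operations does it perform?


A full BFS traversal dequeues each vertex exactly once and examines each directed edge exactly once.
V = 125 (vertex processing cost)
E = 474 (edge examination cost)
Total operations proportional to V + E = 125 + 474 = 599


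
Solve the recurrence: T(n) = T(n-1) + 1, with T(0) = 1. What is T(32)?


Unrolling the recurrence:
T(32) = T(31) + 1
       = T(30) + 1 + 1
       = T(29) + 1*3
       ...
       = T(0) + 1*32
       = 1 + 32 = 33


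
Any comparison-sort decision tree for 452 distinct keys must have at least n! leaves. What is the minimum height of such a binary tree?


A binary decision tree of height h has at most 2^h leaves and needs at least n! of them, so h >= ceil(log2(n!)).
452! is far too large to multiply out, so use Stirling's series:
  ln(n!) ~ n ln n - n + (1/2) ln(2 pi n) + 1/(12n)  (error below 1/(360 n^3), negligible here)
  ln(452) = 6.1136822
  n ln n = 452 * 6.1136822 = 2763.3844
  (1/2) ln(2 pi * 452) = (1/2) ln(2839.9998) = 3.9758
  1/(12*452) = 0.0002
  ln(452!) ~ 2763.3844 - 452 + 3.9758 + 0.0002 = 2315.3604
Convert to base 2: log2(452!) = 2315.3604 / ln 2 = 2315.3604 / 0.69314718 = 3340.3590
ceil(3340.3590) = 3341


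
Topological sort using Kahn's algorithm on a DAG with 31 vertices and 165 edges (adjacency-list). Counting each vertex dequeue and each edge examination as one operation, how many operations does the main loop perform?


Kahn's algorithm:
  1. Compute in-degrees: O(V + E)
  2. Process queue: each vertex dequeued once (O(V))
     each edge examined once (O(E))
Total = V + E = 31 + 165 = 196


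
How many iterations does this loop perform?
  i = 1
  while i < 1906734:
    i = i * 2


The loop variable doubles each iteration:
i = 1 -> 2 -> 4 -> 8 -> 16 -> 32 -> 64 -> 128 -> 256 -> 512 -> 1024 -> 2048 -> 4096 -> 8192 -> 16384 -> 32768 -> 65536 -> 131072 -> 262144 -> 524288 -> 1048576 -> 2097152 (stop, 2097152 >= 1906734)
Number of doublings = ceil(log2(1906734)) = 21


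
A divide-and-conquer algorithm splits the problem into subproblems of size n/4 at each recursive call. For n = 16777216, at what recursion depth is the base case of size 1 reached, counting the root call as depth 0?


At each depth, the problem size is divided by 4:
  Depth 0: problem size = 16777216
  Depth 1: problem size = 4194304
  Depth 2: problem size = 1048576
  Depth 3: problem size = 262144
  Depth 4: problem size = 65536
  Depth 5: problem size = 16384
  Depth 6: problem size = 4096
  Depth 7: problem size = 1024
  Depth 8: problem size = 256
  Depth 9: problem size = 64
  Depth 10: problem size = 16
  Depth 11: problem size = 4
  Depth 12: problem size = 1 (base case)
The base case is reached at depth log_4(16777216) = 12 (the tree has 13 levels counting depth 0, but the depth asked for is 12).
Recursion depth = 12


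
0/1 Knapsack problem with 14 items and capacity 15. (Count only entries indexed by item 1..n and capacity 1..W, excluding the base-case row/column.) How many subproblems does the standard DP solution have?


The DP table is indexed by (item, capacity).
Rows: 14 items
Columns: 15 capacity values (1 to W)
Total subproblems = 14 * 15 = 210


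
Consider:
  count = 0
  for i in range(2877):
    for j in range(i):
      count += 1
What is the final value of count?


For each i, the inner loop runs i times:
  i=0: inner runs 0 times
  i=1: inner runs 1 time
  i=2: inner runs 2 times
  i=3: inner runs 3 times
  i=4: inner runs 4 times
  i=5: inner runs 5 times
  i=6: inner runs 6 times
  i=7: inner runs 7 times
  ...
Total = 0 + 1 + 2 + ... + 2876 = 2877*(2877-1)/2 = 4137126


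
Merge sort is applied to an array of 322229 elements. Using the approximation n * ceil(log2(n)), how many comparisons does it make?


Merge sort divides the array into halves recursively.
Number of levels = ceil(log2(322229)) = 19
At each level, approximately n = 322229 comparisons are needed for merging.
Total comparisons ~ n * ceil(log2(n)) = 322229 * 19 = 6122351


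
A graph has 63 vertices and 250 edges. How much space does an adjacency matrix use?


Adjacency matrix: V x V grid of entries
Space = V^2 = 63^2 = 63 * 63 = 3969


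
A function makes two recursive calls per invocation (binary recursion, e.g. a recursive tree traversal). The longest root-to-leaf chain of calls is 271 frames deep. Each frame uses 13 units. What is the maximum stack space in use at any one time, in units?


Binary recursion: the two calls run one after the other, so only one root-to-leaf chain of frames is on the stack at a time.
Maximum depth (longest chain) = 271 frames
Each frame = 13 units
Max stack space = 271 * 13 = 3523


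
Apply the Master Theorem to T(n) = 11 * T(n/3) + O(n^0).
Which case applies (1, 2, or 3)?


The Master Theorem: T(n) = a*T(n/b) + O(n^c)
  a = 11, b = 3, c = 0
log_b(a) = log_3(11) ~ 2.183
Compare b^c with a: 3^0 = 1 < 11, so c < log_b(a).
Since c < log_b(a), Case 1 applies.
T(n) = O(n^(log_3 11)) ~ O(n^2.183)
Master Theorem case = 1


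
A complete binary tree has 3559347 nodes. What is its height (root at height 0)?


In a complete binary tree, level k holds nodes 2^k .. 2^(k+1)-1 (1-indexed).
Height = floor(log2(n)) = floor(log2(3559347)) = 21
Check: 2^21 = 2097152 <= 3559347 < 4194304 = 2^22


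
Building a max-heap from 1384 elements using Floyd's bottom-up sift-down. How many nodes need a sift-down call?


In a heap of 1384 elements (0-indexed array):
  Last element index: 1383
  Parent of last element: floor((1383 - 1) / 2) = 691
  Internal nodes: indices 0 to 691
  Count = floor(1384/2) = 692


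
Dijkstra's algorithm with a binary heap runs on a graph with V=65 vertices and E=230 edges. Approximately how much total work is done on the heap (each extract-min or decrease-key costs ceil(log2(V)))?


Dijkstra with a binary heap: each vertex is extracted once, each edge may relax once.
Each heap operation costs O(log V).
V + E = 65 + 230 = 295
ceil(log2(65)) = 7 (since 2^6 = 64 < 65 <= 128 = 2^7)
Total heap work = (V+E) * ceil(log2(V)) = 295 * 7 = 2065


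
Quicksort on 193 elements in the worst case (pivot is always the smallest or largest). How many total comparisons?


In the worst case, each partition step picks the worst pivot:
  Partition 1: 192 comparisons (n-1 elements to compare)
  Partition 2: 191 comparisons
  Partition 3: 190 comparisons
  Partition 4: 189 comparisons
  Partition 5: 188 comparisons
  ...
  Last partition: 0 comparisons
Total = (n-1) + (n-2) + ... + 1 + 0 = n*(n-1)/2
= 193*192/2 = 18528


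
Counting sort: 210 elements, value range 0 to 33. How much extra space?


n = 210 (output array)
k = 34 (count array for 34 distinct values)
Extra space = 210 + 34 = 244


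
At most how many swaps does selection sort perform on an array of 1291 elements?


Each of the 1290 passes places one element in its final position.
Pass 1: swap minimum into position 0
Pass 2: swap minimum of remaining into position 1
...
Pass 1290: last two elements, one swap
Maximum swaps = 1291 - 1 = 1290


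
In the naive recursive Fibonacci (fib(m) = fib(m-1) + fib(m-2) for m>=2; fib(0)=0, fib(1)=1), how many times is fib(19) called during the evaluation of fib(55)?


Let N(m) = number of times fib(m) is called while evaluating fib(55).
N(55) = 1 (the initial call).
N(54) = 1 (only fib(55) calls it).
For 1 <= m <= 53: fib(m) is called by fib(m+1) and fib(m+2), so
  N(m) = N(m+1) + N(m+2).
fib(0) is called only by fib(2), so N(0) = N(2).
Walk down from m=55:
  N(55)=1, N(54)=1, N(53)=2, N(52)=3, N(51)=5, N(50)=8, N(49)=13, N(48)=21, N(47)=34, N(46)=55, N(45)=89, N(44)=144, N(43)=233, N(42)=377, N(41)=610, N(40)=987, N(39)=1597, N(38)=2584, N(37)=4181, N(36)=6765, N(35)=10946, N(34)=17711, N(33)=28657, N(32)=46368, N(31)=75025, N(30)=121393, N(29)=196418, N(28)=317811, N(27)=514229, N(26)=832040, N(25)=1346269, N(24)=2178309, N(23)=3524578, N(22)=5702887, N(21)=9227465, N(20)=14930352, N(19)=24157817
N(19) = 24157817


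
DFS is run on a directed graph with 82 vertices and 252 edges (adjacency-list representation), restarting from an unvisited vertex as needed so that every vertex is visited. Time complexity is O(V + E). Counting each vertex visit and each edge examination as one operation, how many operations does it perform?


A full DFS traversal processes each vertex exactly once (push/pop on stack).
Each directed edge is examined once.
V = 82, E = 252
V + E = 334


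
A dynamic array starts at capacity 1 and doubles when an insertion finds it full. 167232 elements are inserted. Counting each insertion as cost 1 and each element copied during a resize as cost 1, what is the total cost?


n = 167232
Insertion costs: 167232
Resizes copy 1, 2, 4, ... up to the largest power of 2 that is <= n-1 = 167231, i.e. 131072.
Copy costs = 1 + 2 + 4 + 8 + 16 + 32 + 64 + 128 + 256 + 512 + 1024 + 2048 + 4096 + 8192 + 16384 + 32768 + 65536 + 131072 = 262143
Total = 167232 + 262143 = 429375


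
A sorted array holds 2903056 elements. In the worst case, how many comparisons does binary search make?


Halving sequence: 2903056 -> 1451528 -> 725764 -> 362882 -> 181441 -> 90720 -> 45360 -> 22680 -> 11340 -> 5670 -> 2835 -> 1417 -> 708 -> 354 -> 177 -> 88 -> 44 -> 22 -> 11 -> 5 -> 2 -> 1
Number of halvings = 21
Max comparisons = 21 + 1 = 22


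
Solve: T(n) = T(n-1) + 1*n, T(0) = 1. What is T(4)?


Expanding the recurrence:
T(4) = T(3) + 1*4
       = T(2) + 1*3 + 1*4
       ...
       = T(0) + 1*(1 + 2 + ... + 4)
       = 1 + 1 * 4*5/2
       = 1 + 1 * 10
       = 1 + 10 = 11


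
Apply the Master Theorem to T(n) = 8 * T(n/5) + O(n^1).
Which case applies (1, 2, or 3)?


The Master Theorem: T(n) = a*T(n/b) + O(n^c)
  a = 8, b = 5, c = 1
log_b(a) = log_5(8) ~ 1.292
Compare b^c with a: 5^1 = 5 < 8, so c < log_b(a).
Since c < log_b(a), Case 1 applies.
T(n) = O(n^(log_5 8)) ~ O(n^1.292)
Master Theorem case = 1


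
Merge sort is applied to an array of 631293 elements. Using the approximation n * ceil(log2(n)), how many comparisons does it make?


Merge sort divides the array into halves recursively.
Number of levels = ceil(log2(631293)) = 20
At each level, approximately n = 631293 comparisons are needed for merging.
Total comparisons ~ n * ceil(log2(n)) = 631293 * 20 = 12625860


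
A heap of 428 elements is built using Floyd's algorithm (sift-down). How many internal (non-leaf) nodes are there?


Leaf nodes occupy roughly half the array.
Sift-down is called for each internal node, starting from the last one.
Internal nodes = floor(n/2) = floor(428/2) = 214


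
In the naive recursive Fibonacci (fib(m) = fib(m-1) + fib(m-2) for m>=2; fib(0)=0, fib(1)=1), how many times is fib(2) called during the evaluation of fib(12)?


Let N(m) = number of times fib(m) is called while evaluating fib(12).
N(12) = 1 (the initial call).
N(11) = 1 (only fib(12) calls it).
For 1 <= m <= 10: fib(m) is called by fib(m+1) and fib(m+2), so
  N(m) = N(m+1) + N(m+2).
fib(0) is called only by fib(2), so N(0) = N(2).
Walk down from m=12:
  N(12)=1, N(11)=1, N(10)=2, N(9)=3, N(8)=5, N(7)=8, N(6)=13, N(5)=21, N(4)=34, N(3)=55, N(2)=89
N(2) = 89


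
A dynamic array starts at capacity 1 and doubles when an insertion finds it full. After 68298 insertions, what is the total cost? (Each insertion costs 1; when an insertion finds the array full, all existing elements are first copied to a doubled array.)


Insertion cost: 68298 (one per element)
Resizes occur just before inserting elements 2, 3, 5, 9, ...
Elements copied at each resize: 1 + 2 + 4 + 8 + 16 + 32 + 64 + 128 + 256 + 512 + 1024 + 2048 + 4096 + 8192 + 16384 + 32768 + 65536
Sum of copies = 131071 (geometric series: 2^k - 1)
Total = 68298 + 131071 = 199369


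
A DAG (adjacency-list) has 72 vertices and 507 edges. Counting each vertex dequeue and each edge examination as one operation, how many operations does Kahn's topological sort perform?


V = 72 (vertex processing)
E = 507 (edge processing)
V + E = 72 + 507 = 579


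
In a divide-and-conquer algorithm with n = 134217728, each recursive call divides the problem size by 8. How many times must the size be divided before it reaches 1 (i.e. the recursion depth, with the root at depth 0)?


Number of divisions = log_8(134217728)
Sizes: 134217728 -> 16777216 -> 2097152 -> 262144 -> 32768 -> 4096 -> 512 -> 64 -> 8 -> 1 (9 divisions)
Recursion depth = 9


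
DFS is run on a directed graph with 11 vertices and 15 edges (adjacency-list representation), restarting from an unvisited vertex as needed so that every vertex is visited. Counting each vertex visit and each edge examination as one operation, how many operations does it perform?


A full DFS traversal processes each vertex exactly once (push/pop on stack).
Each directed edge is examined once.
V = 11, E = 15
V + E = 26


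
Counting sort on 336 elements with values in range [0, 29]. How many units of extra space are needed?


Output array size: 336 (to store sorted result)
Count array size: 30 (one slot per possible value, range 0 to 29)
Total extra space = 336 + 30 = 366


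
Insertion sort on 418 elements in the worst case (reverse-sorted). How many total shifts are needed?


In the worst case (reverse-sorted), each element shifts past all previous:
  Element 1: 1 shifts
  Element 2: 2 shifts
  Element 3: 3 shifts
  Element 4: 4 shifts
  Element 5: 5 shifts
  ...
  Element 417: 417 shifts
Total = 1 + 2 + ... + 417
= 418*(418-1)/2 = 87153


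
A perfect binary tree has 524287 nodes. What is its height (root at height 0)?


For a perfect binary tree of height h: n = 2^(h+1) - 1, so h = log2(n+1) - 1.
  n + 1 = 524288 = 2^19
  log2(524288) = 19
  height = 19 - 1 = 18


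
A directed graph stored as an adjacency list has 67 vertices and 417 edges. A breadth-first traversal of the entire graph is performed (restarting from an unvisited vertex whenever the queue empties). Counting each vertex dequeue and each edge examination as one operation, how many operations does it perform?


A full BFS traversal dequeues each vertex once and examines each edge once.
Vertex visits: 67
Edge visits: 417
V + E = 67 + 417 = 484


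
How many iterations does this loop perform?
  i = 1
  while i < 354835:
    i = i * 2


The loop variable doubles each iteration:
i = 1 -> 2 -> 4 -> 8 -> 16 -> 32 -> 64 -> 128 -> 256 -> 512 -> 1024 -> 2048 -> 4096 -> 8192 -> 16384 -> 32768 -> 65536 -> 131072 -> 262144 -> 524288 (stop, 524288 >= 354835)
Number of doublings = ceil(log2(354835)) = 19


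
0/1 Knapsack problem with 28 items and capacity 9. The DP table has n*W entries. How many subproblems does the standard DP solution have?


The DP table is indexed by (item, capacity).
Rows: 28 items
Columns: 9 capacity values (1 to W)
Total subproblems = 28 * 9 = 252


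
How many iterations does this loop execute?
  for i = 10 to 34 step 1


The loop variable i takes values starting at 10 and increments by 1 each iteration.
Sequence: i = 10, 11, 12, 13, 14, 15, 16, 17, 18, ...
The upper bound 34 is inclusive, so the count is floor((last - first) / step) + 1:
floor((34 - 10) / 1) + 1 = floor(24/1) + 1 = 24 + 1 = 25


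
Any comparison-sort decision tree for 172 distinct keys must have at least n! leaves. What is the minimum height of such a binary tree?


A binary decision tree of height h has at most 2^h leaves and needs at least n! of them, so h >= ceil(log2(n!)).
172! is far too large to multiply out, so use Stirling's series:
  ln(n!) ~ n ln n - n + (1/2) ln(2 pi n) + 1/(12n)  (error below 1/(360 n^3), negligible here)
  ln(172) = 5.1474945
  n ln n = 172 * 5.1474945 = 885.3691
  (1/2) ln(2 pi * 172) = (1/2) ln(1080.7079) = 3.4927
  1/(12*172) = 0.0005
  ln(172!) ~ 885.3691 - 172 + 3.4927 + 0.0005 = 716.8623
Convert to base 2: log2(172!) = 716.8623 / ln 2 = 716.8623 / 0.69314718 = 1034.2137
ceil(1034.2137) = 1035


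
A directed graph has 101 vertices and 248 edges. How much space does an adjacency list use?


Adjacency list: one list head per vertex + one entry per edge
Vertex heads: 101
Edge entries: 248
Total = 101 + 248 = 349


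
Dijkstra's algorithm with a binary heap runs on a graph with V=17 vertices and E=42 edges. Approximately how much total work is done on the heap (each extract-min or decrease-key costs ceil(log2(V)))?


Dijkstra with a binary heap: each vertex is extracted once, each edge may relax once.
Each heap operation costs O(log V).
V + E = 17 + 42 = 59
ceil(log2(17)) = 5 (since 2^4 = 16 < 17 <= 32 = 2^5)
Total heap work = (V+E) * ceil(log2(V)) = 59 * 5 = 295


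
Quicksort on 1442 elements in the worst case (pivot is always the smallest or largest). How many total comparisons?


In the worst case, each partition step picks the worst pivot:
  Partition 1: 1441 comparisons (n-1 elements to compare)
  Partition 2: 1440 comparisons
  Partition 3: 1439 comparisons
  Partition 4: 1438 comparisons
  Partition 5: 1437 comparisons
  ...
  Last partition: 0 comparisons
Total = (n-1) + (n-2) + ... + 1 + 0 = n*(n-1)/2
= 1442*1441/2 = 1038961


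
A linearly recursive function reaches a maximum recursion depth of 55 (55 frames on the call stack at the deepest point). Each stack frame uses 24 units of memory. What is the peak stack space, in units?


Maximum recursion depth = 55 frames
Memory per frame = 24 units
Total stack space = depth * frame_size
= 55 * 24 = 1320


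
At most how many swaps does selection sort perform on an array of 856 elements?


Each of the 855 passes places one element in its final position.
Pass 1: swap minimum into position 0
Pass 2: swap minimum of remaining into position 1
...
Pass 855: last two elements, one swap
Maximum swaps = 856 - 1 = 855


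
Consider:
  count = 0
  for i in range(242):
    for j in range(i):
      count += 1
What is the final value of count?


For each i, the inner loop runs i times:
  i=0: inner runs 0 times
  i=1: inner runs 1 time
  i=2: inner runs 2 times
  i=3: inner runs 3 times
  i=4: inner runs 4 times
  i=5: inner runs 5 times
  i=6: inner runs 6 times
  i=7: inner runs 7 times
  ...
Total = 0 + 1 + 2 + ... + 241 = 242*(242-1)/2 = 29161


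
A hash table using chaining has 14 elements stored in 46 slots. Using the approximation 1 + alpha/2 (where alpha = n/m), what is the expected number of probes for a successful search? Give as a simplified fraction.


Load factor alpha = n/m = 14/46
Expected probes = 1 + alpha/2 = 1 + 14/(2*46)
= 1 + 14/92
= 92/92 + 14/92
= 106/92
Simplify: 53/46


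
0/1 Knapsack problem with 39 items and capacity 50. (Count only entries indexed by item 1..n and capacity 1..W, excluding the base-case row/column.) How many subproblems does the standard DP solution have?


The DP table is indexed by (item, capacity).
Rows: 39 items
Columns: 50 capacity values (1 to W)
Total subproblems = 39 * 50 = 1950


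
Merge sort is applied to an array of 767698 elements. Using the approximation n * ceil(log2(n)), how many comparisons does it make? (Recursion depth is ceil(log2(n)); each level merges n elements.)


Merge sort divides the array into halves recursively.
Number of levels = ceil(log2(767698)) = 20
At each level, approximately n = 767698 comparisons are needed for merging.
Total comparisons ~ n * ceil(log2(n)) = 767698 * 20 = 15353960


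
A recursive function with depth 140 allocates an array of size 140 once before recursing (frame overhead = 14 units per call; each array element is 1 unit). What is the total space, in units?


Array allocation: 140 units (allocated once)
Stack frames: 140 deep * 14 per frame = 1960 units
Total = 140 + 1960 = 2100


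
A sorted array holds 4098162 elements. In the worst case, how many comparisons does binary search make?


Halving sequence: 4098162 -> 2049081 -> 1024540 -> 512270 -> 256135 -> 128067 -> 64033 -> 32016 -> 16008 -> 8004 -> 4002 -> 2001 -> 1000 -> 500 -> 250 -> 125 -> 62 -> 31 -> 15 -> 7 -> 3 -> 1
Number of halvings = 21
Max comparisons = 21 + 1 = 22


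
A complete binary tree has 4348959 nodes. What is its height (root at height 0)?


In a complete binary tree, level k holds nodes 2^k .. 2^(k+1)-1 (1-indexed).
Height = floor(log2(n)) = floor(log2(4348959)) = 22
Check: 2^22 = 4194304 <= 4348959 < 8388608 = 2^23


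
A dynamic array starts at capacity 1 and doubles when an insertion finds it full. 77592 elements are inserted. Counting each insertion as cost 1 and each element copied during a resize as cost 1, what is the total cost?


n = 77592
Insertion costs: 77592
Resizes copy 1, 2, 4, ... up to the largest power of 2 that is <= n-1 = 77591, i.e. 65536.
Copy costs = 1 + 2 + 4 + 8 + 16 + 32 + 64 + 128 + 256 + 512 + 1024 + 2048 + 4096 + 8192 + 16384 + 32768 + 65536 = 131071
Total = 77592 + 131071 = 208663
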